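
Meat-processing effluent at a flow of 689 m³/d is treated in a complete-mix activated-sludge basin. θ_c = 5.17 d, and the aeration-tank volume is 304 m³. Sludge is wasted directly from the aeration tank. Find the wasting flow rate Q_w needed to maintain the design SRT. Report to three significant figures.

Q_w ≈ 58.8 m³/d

For wasting at MLVSS concentration, Q_w = V/θ_c = 304.0/5.17 = 58.80 m³/d.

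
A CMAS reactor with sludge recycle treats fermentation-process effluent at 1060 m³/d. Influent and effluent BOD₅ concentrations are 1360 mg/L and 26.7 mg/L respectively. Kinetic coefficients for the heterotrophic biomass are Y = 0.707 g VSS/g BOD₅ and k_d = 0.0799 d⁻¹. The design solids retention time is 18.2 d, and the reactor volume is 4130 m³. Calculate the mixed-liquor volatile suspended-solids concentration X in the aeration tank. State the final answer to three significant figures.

Solving the biomass balance for X: X = Y Q (S₀−S) θ_c / [V (1+k_d θ_c)] = 0.707 × 1060 × (1360 − 26.7) × 18.2 / [4130 × (1 + 0.0799 × 18.2)] = 1794 mg/L.

X ≈ 1790 mg/L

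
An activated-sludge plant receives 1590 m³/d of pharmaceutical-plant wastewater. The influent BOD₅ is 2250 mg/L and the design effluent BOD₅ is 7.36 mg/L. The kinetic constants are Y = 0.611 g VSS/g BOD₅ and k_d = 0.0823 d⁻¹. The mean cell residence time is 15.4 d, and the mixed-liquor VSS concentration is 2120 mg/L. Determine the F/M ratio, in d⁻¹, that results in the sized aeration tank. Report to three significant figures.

F/M ≈ 0.242 d⁻¹

Steady-state biomass mass balance: V·X·(1 + k_d·θ_c) = Y·Q·(S₀ − S)·θ_c, so V = 0.611 × 1590 × (2250 − 7.36) × 15.4 / [2120 × (1 + 0.0823 × 15.4)] = 3.36×10^7 / 4807 = 6980 m³.
Food-to-microorganism ratio F/M = Q S₀ / (V X) = 1590 × 2250 / (6980 × 2120) = 0.2418 d⁻¹.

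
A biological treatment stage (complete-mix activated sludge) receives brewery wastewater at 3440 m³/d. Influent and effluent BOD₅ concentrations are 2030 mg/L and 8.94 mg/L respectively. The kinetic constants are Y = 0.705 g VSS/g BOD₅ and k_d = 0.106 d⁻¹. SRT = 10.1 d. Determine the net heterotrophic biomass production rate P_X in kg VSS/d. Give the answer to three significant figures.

Observed yield with endogenous decay: Y_obs = Y / (1 + k_d·θ_c) = 0.705 / (1 + 0.106 × 10.1) = 0.705 / 2.071 = 0.3405 g VSS/g BOD₅.
ΔS = 2030 − 8.94 = 2021 mg/L, so the substrate removal rate is 3440 × 2021/1000 = 6952 kg BOD₅/d.
So the net sludge growth is P_X = 0.3405 × 6952 = 2367 kg VSS/d.

P_X ≈ 2370 kg VSS/d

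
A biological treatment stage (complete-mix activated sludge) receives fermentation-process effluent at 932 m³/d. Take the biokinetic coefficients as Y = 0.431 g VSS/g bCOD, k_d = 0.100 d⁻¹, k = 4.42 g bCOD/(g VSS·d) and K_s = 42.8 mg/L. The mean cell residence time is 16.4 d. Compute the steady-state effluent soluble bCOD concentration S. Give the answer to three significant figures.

From the Monod/SRT balance for a CMAS, S = K_s·(1+k_d θ_c)/[θ_c·(Y k − k_d) − 1] = 42.8 × (1 + 0.100 × 16.4) / [16.4 × (0.431 × 4.42 − 0.100) − 1] = 113.0 / 28.60 = 3.950 mg/L.

S ≈ 3.95 mg/L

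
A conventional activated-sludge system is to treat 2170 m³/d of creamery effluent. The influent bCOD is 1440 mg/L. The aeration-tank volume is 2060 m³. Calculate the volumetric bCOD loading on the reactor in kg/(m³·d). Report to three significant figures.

L_v = Q S₀ / V = 2170 × 1440 × 10⁻³ / 2060 = 1.517 kg/(m³·d).

L_v ≈ 1.52 kg bCOD/(m³·d)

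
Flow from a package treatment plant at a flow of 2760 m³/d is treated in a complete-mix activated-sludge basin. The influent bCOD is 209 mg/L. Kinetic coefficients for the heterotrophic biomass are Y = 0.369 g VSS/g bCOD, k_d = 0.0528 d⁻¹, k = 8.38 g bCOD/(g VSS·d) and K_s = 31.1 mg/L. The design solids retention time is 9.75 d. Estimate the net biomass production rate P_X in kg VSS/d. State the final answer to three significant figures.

From the Monod/SRT balance for a CMAS, S = K_s·(1+k_d θ_c)/[θ_c·(Y k − k_d) − 1] = 31.1 × (1 + 0.0528 × 9.75) / [9.75 × (0.369 × 8.38 − 0.0528) − 1] = 47.11 / 28.63 = 1.645 mg/L.
Y_obs = Y / (1 + k_d θ_c) = 0.369 / (1 + 0.0528 × 9.75) = 0.369 / 1.515 = 0.2436.
ΔS = 209 − 1.65 = 207.3 mg/L, so the substrate removal rate is 2760 × 207.3/1000 = 572.3 kg bCOD/d.
P_X = Y_obs · Q(S₀ − S) = 0.2436 × 572.3 = 139.4 kg VSS/d.

P_X ≈ 139 kg VSS/d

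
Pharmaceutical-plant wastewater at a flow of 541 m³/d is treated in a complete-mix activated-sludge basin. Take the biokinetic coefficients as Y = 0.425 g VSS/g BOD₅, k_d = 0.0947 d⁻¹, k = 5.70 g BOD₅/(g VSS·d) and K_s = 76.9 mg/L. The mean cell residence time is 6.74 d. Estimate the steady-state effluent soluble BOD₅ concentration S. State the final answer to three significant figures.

S ≈ 8.58 mg/L

From the Monod/SRT balance for a CMAS, S = K_s·(1+k_d θ_c)/[θ_c·(Y k − k_d) − 1] = 76.9 × (1 + 0.0947 × 6.74) / [6.74 × (0.425 × 5.70 − 0.0947) − 1] = 126.0 / 14.69 = 8.577 mg/L.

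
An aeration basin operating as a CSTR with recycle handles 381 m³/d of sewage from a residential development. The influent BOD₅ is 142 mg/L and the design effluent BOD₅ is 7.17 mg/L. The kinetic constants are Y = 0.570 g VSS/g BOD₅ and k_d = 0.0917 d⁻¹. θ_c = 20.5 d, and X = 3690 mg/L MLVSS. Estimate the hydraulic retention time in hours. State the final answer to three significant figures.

τ ≈ 3.56 h

From the SRT design equation V = Y Q (S₀−S) θ_c / [X (1 + k_d θ_c)] = 0.570 × 381 × (142 − 7.17) × 20.5 / [3690 × (1 + 0.0917 × 20.5)] = 6×10^5 / 10627 = 56.49 m³.
HRT = V/Q = 56.49 m³ / 381 m³·d⁻¹ = 0.1483 d × 24 = 3.558 h.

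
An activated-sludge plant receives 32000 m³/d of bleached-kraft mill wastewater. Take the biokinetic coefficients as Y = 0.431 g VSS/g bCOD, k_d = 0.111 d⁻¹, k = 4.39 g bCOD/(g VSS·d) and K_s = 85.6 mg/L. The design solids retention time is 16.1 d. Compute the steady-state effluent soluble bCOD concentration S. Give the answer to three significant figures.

From the Monod/SRT balance for a CMAS, S = K_s·(1+k_d θ_c)/[θ_c·(Y k − k_d) − 1] = 85.6 × (1 + 0.111 × 16.1) / [16.1 × (0.431 × 4.39 − 0.111) − 1] = 238.6 / 27.68 = 8.620 mg/L.

S ≈ 8.62 mg/L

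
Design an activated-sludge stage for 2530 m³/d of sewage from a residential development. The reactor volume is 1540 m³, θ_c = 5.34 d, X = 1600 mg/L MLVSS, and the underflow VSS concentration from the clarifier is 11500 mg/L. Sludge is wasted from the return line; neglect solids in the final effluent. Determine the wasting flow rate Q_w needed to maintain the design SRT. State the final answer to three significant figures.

Q_w ≈ 40.1 m³/d

Q_w = (V·X)/(θ_c X_r) = 1540 × 1600 / (5.34 × 11500) = 40.12 m³/d.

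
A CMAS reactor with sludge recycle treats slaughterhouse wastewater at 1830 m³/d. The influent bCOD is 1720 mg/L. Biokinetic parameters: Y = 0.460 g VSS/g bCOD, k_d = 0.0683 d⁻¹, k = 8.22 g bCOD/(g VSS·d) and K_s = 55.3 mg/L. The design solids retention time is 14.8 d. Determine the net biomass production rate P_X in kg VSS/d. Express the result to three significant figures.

P_X ≈ 719 kg VSS/d

For a completely mixed reactor with recycle the Lawrence–McCarty relation gives S = K_s·(1 + k_d·θ_c) / [θ_c·(Y·k − k_d) − 1] = 55.3 × (1 + 0.0683 × 14.8) / [14.8 × (0.460 × 8.22 − 0.0683) − 1] = 111.2 / 53.95 = 2.061 mg/L.
Correct the yield for decay: Y_obs = Y/(1 + k_d θ_c) = 0.460 / (1 + 0.0683 × 14.8) = 0.460 / 2.011 = 0.2288.
Substrate removed = Q·(S₀ − S) = 1830 m³/d × (1720 − 2.06) g/m³ = 3.14×10^6 g/d = 3144 kg/d.
So the net sludge growth is P_X = 0.2288 × 3144 = 719.2 kg VSS/d.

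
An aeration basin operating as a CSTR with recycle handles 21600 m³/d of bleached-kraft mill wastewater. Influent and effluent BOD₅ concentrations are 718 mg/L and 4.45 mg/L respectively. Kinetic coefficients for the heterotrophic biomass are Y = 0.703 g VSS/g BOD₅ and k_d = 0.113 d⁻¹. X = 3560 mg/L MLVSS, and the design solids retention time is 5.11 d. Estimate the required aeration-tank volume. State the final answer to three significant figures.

Rearranging the biomass balance for a CMAS with decay, V = Y·Q·ΔS·θ_c / [X·(1+k_d θ_c)] = 0.703 × 21600 × (718 − 4.45) × 5.11 / [3560 × (1 + 0.113 × 5.11)] = 5.54×10^7 / 5616 = 9859 m³.

V ≈ 9860 m³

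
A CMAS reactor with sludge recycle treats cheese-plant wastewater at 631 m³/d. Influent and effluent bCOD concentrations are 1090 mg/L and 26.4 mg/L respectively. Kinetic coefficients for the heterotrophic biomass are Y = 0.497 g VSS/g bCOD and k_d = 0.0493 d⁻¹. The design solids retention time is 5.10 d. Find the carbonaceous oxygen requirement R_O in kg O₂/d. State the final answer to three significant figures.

R_O ≈ 293 kg O₂/d

Observed yield with endogenous decay: Y_obs = Y / (1 + k_d·θ_c) = 0.497 / (1 + 0.0493 × 5.10) = 0.497 / 1.251 = 0.3971 g VSS/g bCOD.
Q·(S₀ − S) = 631 × (1090 − 26.4) × 10⁻³ = 671.1 kg/d removed.
P_X = Y_obs·Q·(S₀ − S) = 0.3971 × 671.1 = 266.5 kg VSS/d.
R_O = Q·(S₀ − S) − 1.42·P_X = 671.1 − 1.42 × 266.5 = 292.6 kg O₂/d.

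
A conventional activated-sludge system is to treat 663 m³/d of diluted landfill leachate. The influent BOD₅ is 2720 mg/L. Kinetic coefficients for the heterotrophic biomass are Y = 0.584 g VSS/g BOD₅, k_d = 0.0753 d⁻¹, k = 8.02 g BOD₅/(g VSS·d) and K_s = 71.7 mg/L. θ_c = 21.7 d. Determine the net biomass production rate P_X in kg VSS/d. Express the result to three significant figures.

For a completely mixed reactor with recycle the Lawrence–McCarty relation gives S = K_s·(1 + k_d·θ_c) / [θ_c·(Y·k − k_d) − 1] = 71.7 × (1 + 0.0753 × 21.7) / [21.7 × (0.584 × 8.02 − 0.0753) − 1] = 188.9 / 99.00 = 1.908 mg/L.
The observed yield is Y_obs = Y/(1 + k_d·θ_c) = 0.584 / (1 + 0.0753 × 21.7) = 0.584 / 2.634 = 0.2217 g VSS per g BOD₅ removed.
Mass of BOD₅ removed per day: Q(S₀ − S) = 663 × 2718 g/m³ = 1802 kg/d.
Biomass produced: P_X = Y_obs·Q·ΔS = 0.2217 × 1802 ≈ 399.6 kg VSS/d.

P_X ≈ 400 kg VSS/d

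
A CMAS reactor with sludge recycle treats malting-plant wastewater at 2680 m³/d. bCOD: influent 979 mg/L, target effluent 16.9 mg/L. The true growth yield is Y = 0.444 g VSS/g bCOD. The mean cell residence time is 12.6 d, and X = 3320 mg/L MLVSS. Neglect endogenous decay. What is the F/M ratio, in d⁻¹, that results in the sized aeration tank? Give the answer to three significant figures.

Biomass mass balance (decay neglected): V·X = Y·Q·(S₀ − S)·θ_c, so V = 0.444 × 2680 × (979 − 16.9) × 12.6 / 3320 = 4345 m³.
Food-to-microorganism ratio F/M = Q S₀ / (V X) = 2680 × 979 / (4345 × 3320) = 0.1819 d⁻¹.

F/M ≈ 0.182 d⁻¹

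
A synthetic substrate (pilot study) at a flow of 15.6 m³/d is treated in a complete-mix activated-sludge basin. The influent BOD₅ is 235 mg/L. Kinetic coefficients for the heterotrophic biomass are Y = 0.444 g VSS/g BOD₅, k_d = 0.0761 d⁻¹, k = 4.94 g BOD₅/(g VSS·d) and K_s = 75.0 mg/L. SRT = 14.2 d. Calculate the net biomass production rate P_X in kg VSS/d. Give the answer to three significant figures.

P_X ≈ 0.764 kg VSS/d

Effluent substrate depends only on kinetics and SRT: S = K_s(1 + k_d θ_c) / [θ_c(Yk − k_d) − 1] = 75.0 × (1 + 0.0761 × 14.2) / [14.2 × (0.444 × 4.94 − 0.0761) − 1] = 156.0 / 29.07 = 5.369 mg/L.
Correct the yield for decay: Y_obs = Y/(1 + k_d θ_c) = 0.444 / (1 + 0.0761 × 14.2) = 0.444 / 2.081 = 0.2134.
Mass of BOD₅ removed per day: Q(S₀ − S) = 15.6 × 229.6 g/m³ = 3.582 kg/d.
So the net sludge growth is P_X = 0.2134 × 3.582 = 0.7644 kg VSS/d.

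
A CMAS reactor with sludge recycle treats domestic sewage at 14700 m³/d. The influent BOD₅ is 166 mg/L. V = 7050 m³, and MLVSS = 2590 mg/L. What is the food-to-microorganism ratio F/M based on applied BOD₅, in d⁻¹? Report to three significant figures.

F/M = applied load / biomass = Q·S₀/(V·X) = 14700 × 166 / (7050 × 2590) = 0.1336 d⁻¹.

F/M ≈ 0.134 d⁻¹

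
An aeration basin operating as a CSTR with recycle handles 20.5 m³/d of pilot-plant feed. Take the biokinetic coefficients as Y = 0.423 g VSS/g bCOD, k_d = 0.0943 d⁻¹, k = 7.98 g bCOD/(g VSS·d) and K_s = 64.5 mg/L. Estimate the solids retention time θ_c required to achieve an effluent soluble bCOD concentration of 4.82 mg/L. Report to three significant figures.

Specific growth rate at S = 4.82 mg/L: μ = YkS/(K_s+S) = 0.423·7.98·4.82/(64.5+4.82) = 0.2347 d⁻¹.
Then 1/θ_c = μ − k_d = 0.2347 − 0.0943 = 0.1404 d⁻¹, giving θ_c = 7.122 d.

θ_c ≈ 7.12 d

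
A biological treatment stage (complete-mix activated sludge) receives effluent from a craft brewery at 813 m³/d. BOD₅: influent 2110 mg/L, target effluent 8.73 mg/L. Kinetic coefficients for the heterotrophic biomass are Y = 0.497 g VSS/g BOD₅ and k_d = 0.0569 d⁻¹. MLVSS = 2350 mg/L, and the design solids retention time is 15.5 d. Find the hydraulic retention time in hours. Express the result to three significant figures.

Steady-state biomass mass balance: V·X·(1 + k_d·θ_c) = Y·Q·(S₀ − S)·θ_c, so V = 0.497 × 813 × (2110 − 8.73) × 15.5 / [2350 × (1 + 0.0569 × 15.5)] = 1.32×10^7 / 4423 = 2976 m³.
HRT = V/Q = 2976 m³ / 813 m³·d⁻¹ = 3.660 d × 24 = 87.84 h.

τ ≈ 87.8 h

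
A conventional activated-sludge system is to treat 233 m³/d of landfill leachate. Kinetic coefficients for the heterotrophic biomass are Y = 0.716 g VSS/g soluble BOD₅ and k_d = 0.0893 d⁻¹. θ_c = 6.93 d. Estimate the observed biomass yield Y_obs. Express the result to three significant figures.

Y_obs = Y / (1 + k_d θ_c) = 0.716 / (1 + 0.0893 × 6.93) = 0.716 / 1.619 = 0.4423.

Y_obs ≈ 0.442 g VSS/g soluble BOD₅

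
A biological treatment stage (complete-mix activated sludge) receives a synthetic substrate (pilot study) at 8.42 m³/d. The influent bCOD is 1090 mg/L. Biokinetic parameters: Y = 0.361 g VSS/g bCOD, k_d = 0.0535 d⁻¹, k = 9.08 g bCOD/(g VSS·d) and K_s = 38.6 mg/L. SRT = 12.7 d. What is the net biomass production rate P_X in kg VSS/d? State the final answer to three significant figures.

P_X ≈ 1.97 kg VSS/d

For a completely mixed reactor with recycle the Lawrence–McCarty relation gives S = K_s·(1 + k_d·θ_c) / [θ_c·(Y·k − k_d) − 1] = 38.6 × (1 + 0.0535 × 12.7) / [12.7 × (0.361 × 9.08 − 0.0535) − 1] = 64.83 / 39.95 = 1.623 mg/L.
Observed yield with endogenous decay: Y_obs = Y / (1 + k_d·θ_c) = 0.361 / (1 + 0.0535 × 12.7) = 0.361 / 1.679 = 0.2150 g VSS/g bCOD.
Mass of bCOD removed per day: Q(S₀ − S) = 8.42 × 1088 g/m³ = 9.164 kg/d.
Net biomass production P_X = Y_obs × Q·(S₀ − S) = 0.2150 × 9.164 = 1.970 kg VSS/d.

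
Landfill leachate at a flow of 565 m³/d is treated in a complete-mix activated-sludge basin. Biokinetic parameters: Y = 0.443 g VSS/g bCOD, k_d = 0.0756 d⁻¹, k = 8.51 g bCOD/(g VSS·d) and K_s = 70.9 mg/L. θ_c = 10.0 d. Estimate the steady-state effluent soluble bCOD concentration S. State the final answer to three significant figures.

S ≈ 3.46 mg/L

Effluent substrate depends only on kinetics and SRT: S = K_s(1 + k_d θ_c) / [θ_c(Yk − k_d) − 1] = 70.9 × (1 + 0.0756 × 10.0) / [10.0 × (0.443 × 8.51 − 0.0756) − 1] = 124.5 / 35.94 = 3.464 mg/L.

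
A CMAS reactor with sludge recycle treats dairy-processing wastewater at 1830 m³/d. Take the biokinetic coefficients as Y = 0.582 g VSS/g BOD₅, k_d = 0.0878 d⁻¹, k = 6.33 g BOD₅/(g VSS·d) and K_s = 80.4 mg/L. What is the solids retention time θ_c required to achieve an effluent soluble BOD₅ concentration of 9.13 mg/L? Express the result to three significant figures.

Specific growth rate at S = 9.13 mg/L: μ = YkS/(K_s+S) = 0.582·6.33·9.13/(80.4+9.13) = 0.3757 d⁻¹.
Then 1/θ_c = μ − k_d = 0.3757 − 0.0878 = 0.2879 d⁻¹, giving θ_c = 3.474 d.

θ_c ≈ 3.47 d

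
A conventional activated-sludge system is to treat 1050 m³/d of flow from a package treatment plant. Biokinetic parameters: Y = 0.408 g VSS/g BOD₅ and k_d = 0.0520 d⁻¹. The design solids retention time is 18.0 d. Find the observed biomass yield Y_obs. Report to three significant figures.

Y_obs ≈ 0.211 g VSS/g BOD₅

The observed yield is Y_obs = Y/(1 + k_d·θ_c) = 0.408 / (1 + 0.0520 × 18.0) = 0.408 / 1.936 = 0.2107 g VSS per g BOD₅ removed.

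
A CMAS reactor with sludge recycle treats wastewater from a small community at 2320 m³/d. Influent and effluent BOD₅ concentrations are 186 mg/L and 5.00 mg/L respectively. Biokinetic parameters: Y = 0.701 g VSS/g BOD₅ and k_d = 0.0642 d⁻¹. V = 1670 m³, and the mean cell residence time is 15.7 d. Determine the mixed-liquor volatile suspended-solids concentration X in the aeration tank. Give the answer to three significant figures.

From V·X·(1 + k_d·θ_c) = Y·Q·(S₀ − S)·θ_c: X = 0.701 × 2320 × (186 − 5.00) × 15.7 / [1670 × (1 + 0.0642 × 15.7)] = 1378 mg/L.

X ≈ 1380 mg/L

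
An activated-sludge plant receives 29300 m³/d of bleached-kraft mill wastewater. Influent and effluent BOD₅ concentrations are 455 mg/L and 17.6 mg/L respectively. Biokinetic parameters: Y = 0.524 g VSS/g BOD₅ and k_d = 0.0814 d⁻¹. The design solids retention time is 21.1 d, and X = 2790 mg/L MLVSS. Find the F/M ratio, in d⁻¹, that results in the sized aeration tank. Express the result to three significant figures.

Steady-state biomass mass balance: V·X·(1 + k_d·θ_c) = Y·Q·(S₀ − S)·θ_c, so V = 0.524 × 29300 × (455 − 17.6) × 21.1 / [2790 × (1 + 0.0814 × 21.1)] = 1.42×10^8 / 7582 = 18689 m³.
F/M = Q·S₀ / (V·X) = 29300 × 455 / (18689 × 2790) = 0.2557 g BOD₅·(g VSS·d)⁻¹.

F/M ≈ 0.256 d⁻¹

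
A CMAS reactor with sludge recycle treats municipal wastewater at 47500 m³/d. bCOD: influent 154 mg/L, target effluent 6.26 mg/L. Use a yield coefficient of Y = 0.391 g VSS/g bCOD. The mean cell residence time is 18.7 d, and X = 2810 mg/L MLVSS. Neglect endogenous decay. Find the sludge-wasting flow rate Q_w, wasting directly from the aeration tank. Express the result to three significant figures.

With k_d = 0 the design equation reduces to V = Y Q (S₀−S) θ_c / X = 0.391 × 47500 × (154 − 6.26) × 18.7 / 2810 = 18260 m³.
Wasting from the aeration tank: Q_w = V / θ_c = 18260 / 18.7 = 976.5 m³/d.

Q_w ≈ 976 m³/d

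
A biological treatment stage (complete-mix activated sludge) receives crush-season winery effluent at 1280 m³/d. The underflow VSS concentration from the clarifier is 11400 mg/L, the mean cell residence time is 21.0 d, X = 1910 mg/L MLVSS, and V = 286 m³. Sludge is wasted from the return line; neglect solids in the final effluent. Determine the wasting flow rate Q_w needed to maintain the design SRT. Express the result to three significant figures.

Wasting from the return line (neglecting effluent solids): Q_w = V·X / (θ_c·X_r) = 286.0 × 1910 / (21.0 × 11400) = 2.282 m³/d.

Q_w ≈ 2.28 m³/d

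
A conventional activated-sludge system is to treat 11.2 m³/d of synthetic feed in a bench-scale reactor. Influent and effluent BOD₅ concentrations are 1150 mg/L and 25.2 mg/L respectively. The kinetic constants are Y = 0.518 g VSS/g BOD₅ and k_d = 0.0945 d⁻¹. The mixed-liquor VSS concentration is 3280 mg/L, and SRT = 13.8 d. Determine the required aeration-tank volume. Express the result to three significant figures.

V ≈ 11.9 m³

From the SRT design equation V = Y Q (S₀−S) θ_c / [X (1 + k_d θ_c)] = 0.518 × 11.2 × (1150 − 25.2) × 13.8 / [3280 × (1 + 0.0945 × 13.8)] = 9.01×10^4 / 7557 = 11.92 m³.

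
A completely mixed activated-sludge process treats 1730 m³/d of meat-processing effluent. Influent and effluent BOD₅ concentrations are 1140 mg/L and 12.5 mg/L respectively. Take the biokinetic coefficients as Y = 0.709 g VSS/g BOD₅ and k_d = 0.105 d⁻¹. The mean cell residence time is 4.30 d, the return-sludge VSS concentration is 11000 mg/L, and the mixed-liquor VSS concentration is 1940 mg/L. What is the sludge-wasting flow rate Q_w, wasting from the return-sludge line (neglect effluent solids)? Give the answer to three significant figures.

Q_w ≈ 86.6 m³/d

From the SRT design equation V = Y Q (S₀−S) θ_c / [X (1 + k_d θ_c)] = 0.709 × 1730 × (1140 − 12.5) × 4.30 / [1940 × (1 + 0.105 × 4.30)] = 5.95×10^6 / 2816 = 2112 m³.
θ_c = V·X/(Q_w·X_r) when wasting from the recycle, so Q_w = V·X/(θ_c·X_r) = 2112 × 1940 / (4.30 × 11000) = 86.62 m³/d.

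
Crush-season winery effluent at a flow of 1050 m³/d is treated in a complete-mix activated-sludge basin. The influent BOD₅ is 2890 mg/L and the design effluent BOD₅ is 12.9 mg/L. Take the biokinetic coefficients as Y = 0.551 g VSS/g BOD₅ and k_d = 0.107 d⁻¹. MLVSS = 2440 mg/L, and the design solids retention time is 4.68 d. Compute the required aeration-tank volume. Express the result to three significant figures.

Rearranging the biomass balance for a CMAS with decay, V = Y·Q·ΔS·θ_c / [X·(1+k_d θ_c)] = 0.551 × 1050 × (2890 − 12.9) × 4.68 / [2440 × (1 + 0.107 × 4.68)] = 7.79×10^6 / 3662 = 2127 m³.

V ≈ 2130 m³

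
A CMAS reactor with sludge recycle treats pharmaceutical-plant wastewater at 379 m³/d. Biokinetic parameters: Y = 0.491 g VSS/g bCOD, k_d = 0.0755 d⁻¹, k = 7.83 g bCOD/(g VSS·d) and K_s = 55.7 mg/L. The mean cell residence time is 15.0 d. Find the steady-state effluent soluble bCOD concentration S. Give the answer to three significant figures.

S ≈ 2.14 mg/L

For a completely mixed reactor with recycle the Lawrence–McCarty relation gives S = K_s·(1 + k_d·θ_c) / [θ_c·(Y·k − k_d) − 1] = 55.7 × (1 + 0.0755 × 15.0) / [15.0 × (0.491 × 7.83 − 0.0755) − 1] = 118.8 / 55.54 = 2.139 mg/L.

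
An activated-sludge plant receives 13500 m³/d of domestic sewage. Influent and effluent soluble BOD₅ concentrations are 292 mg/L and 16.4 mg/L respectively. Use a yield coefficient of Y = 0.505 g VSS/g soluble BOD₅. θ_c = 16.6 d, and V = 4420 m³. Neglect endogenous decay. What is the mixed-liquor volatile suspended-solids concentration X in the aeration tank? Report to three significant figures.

From V·X = Y·Q·(S₀ − S)·θ_c (decay neglected): X = 0.505 × 13500 × (292 − 16.4) × 16.6 / 4420 = 7057 mg/L.

X ≈ 7060 mg/L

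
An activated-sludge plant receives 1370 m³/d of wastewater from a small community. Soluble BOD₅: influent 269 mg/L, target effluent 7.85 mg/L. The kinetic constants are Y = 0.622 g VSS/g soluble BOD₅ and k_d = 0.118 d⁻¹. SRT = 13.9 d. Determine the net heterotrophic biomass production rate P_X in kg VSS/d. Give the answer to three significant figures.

Y_obs = Y / (1 + k_d θ_c) = 0.622 / (1 + 0.118 × 13.9) = 0.622 / 2.640 = 0.2356.
Mass of soluble BOD₅ removed per day: Q(S₀ − S) = 1370 × 261.1 g/m³ = 357.8 kg/d.
Net biomass production P_X = Y_obs × Q·(S₀ − S) = 0.2356 × 357.8 = 84.29 kg VSS/d.

P_X ≈ 84.3 kg VSS/d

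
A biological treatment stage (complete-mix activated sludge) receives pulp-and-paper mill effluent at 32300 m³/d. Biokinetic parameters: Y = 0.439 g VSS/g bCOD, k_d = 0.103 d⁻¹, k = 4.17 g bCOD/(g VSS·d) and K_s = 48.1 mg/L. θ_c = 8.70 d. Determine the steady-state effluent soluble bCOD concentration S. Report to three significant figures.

S ≈ 6.50 mg/L

From the Monod/SRT balance for a CMAS, S = K_s·(1+k_d θ_c)/[θ_c·(Y k − k_d) − 1] = 48.1 × (1 + 0.103 × 8.70) / [8.70 × (0.439 × 4.17 − 0.103) − 1] = 91.20 / 14.03 = 6.500 mg/L.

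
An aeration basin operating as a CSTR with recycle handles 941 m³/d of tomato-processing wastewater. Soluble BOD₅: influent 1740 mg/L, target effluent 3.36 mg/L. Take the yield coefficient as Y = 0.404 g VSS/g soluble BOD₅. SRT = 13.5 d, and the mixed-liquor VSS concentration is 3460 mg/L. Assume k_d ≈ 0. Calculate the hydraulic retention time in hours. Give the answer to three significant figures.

V·X = Y·Q·ΔS·θ_c gives V = 0.404 × 941 × (1740 − 3.36) × 13.5 / 3460 = 2576 m³.
Hydraulic retention time τ = V/Q = 2576 / 941 = 2.737 d = 65.70 h.

τ ≈ 65.7 h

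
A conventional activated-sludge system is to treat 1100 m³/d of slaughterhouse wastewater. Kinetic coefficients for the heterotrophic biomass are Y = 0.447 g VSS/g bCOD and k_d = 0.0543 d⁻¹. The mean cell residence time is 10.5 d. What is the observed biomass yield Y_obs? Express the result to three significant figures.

Y_obs ≈ 0.285 g VSS/g bCOD

Correct the yield for decay: Y_obs = Y/(1 + k_d θ_c) = 0.447 / (1 + 0.0543 × 10.5) = 0.447 / 1.570 = 0.2847.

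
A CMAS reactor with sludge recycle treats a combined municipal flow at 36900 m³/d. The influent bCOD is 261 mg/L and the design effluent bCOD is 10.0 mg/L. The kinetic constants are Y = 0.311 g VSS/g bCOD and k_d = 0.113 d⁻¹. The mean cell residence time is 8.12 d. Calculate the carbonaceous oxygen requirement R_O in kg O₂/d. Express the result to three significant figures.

R_O ≈ 7130 kg O₂/d

The observed yield is Y_obs = Y/(1 + k_d·θ_c) = 0.311 / (1 + 0.113 × 8.12) = 0.311 / 1.918 = 0.1622 g VSS per g bCOD removed.
Q·(S₀ − S) = 36900 × (261 − 10.0) × 10⁻³ = 9262 kg/d removed.
Biomass synthesised: P_X = Y_obs × 9262 = 1502 kg VSS/d.
R_O = Q·ΔS − 1.42 P_X = 9262 − 2133 = 7129 kg O₂/d.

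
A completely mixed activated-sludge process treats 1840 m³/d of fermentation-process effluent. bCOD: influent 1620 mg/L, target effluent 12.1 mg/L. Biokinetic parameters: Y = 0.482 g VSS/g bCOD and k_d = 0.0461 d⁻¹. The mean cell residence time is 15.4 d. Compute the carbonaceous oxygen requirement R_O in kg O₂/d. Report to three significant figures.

R_O ≈ 1770 kg O₂/d

Correct the yield for decay: Y_obs = Y/(1 + k_d θ_c) = 0.482 / (1 + 0.0461 × 15.4) = 0.482 / 1.710 = 0.2819.
Mass of bCOD removed per day: Q(S₀ − S) = 1840 × 1608 g/m³ = 2959 kg/d.
P_X = Y_obs·Q·(S₀ − S) = 0.2819 × 2959 = 834.0 kg VSS/d.
R_O = Q·(S₀ − S) − 1.42·P_X = 2959 − 1.42 × 834.0 = 1774 kg O₂/d.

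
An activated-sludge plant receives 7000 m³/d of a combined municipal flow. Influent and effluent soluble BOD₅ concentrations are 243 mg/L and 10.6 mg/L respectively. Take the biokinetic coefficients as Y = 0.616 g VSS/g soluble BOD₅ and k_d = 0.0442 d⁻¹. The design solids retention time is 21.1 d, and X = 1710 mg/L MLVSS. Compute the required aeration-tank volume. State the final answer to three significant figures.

V ≈ 6400 m³

Rearranging the biomass balance for a CMAS with decay, V = Y·Q·ΔS·θ_c / [X·(1+k_d θ_c)] = 0.616 × 7000 × (243 − 10.6) × 21.1 / [1710 × (1 + 0.0442 × 21.1)] = 2.11×10^7 / 3305 = 6398 m³.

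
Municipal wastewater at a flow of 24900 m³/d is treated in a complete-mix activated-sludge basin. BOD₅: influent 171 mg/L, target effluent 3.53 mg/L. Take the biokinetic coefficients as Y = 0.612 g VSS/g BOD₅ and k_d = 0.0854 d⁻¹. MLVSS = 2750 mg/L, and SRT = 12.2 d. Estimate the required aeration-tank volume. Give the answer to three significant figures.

From the SRT design equation V = Y Q (S₀−S) θ_c / [X (1 + k_d θ_c)] = 0.612 × 24900 × (171 − 3.53) × 12.2 / [2750 × (1 + 0.0854 × 12.2)] = 3.11×10^7 / 5615 = 5545 m³.

V ≈ 5540 m³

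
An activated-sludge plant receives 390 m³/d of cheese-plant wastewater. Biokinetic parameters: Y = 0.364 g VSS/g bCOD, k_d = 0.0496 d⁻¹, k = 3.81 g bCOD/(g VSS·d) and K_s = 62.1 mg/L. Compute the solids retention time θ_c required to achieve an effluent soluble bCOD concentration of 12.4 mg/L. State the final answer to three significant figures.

From 1/θ_c = Y·k·S/(K_s + S) − k_d: Y·k·S/(K_s+S) = 0.364 × 3.81 × 12.4 / (62.1 + 12.4) = 0.2308 d⁻¹.
1/θ_c = 0.2308 − 0.0496 = 0.1812 d⁻¹, so θ_c = 5.518 d.

θ_c ≈ 5.52 d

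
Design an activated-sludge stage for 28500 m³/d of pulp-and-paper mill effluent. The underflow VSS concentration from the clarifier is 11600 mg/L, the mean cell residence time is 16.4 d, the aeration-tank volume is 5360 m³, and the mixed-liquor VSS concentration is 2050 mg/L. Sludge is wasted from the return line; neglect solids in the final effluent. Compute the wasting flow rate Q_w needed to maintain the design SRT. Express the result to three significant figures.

θ_c = V·X/(Q_w·X_r) when wasting from the recycle, so Q_w = V·X/(θ_c·X_r) = 5360 × 2050 / (16.4 × 11600) = 57.76 m³/d.

Q_w ≈ 57.8 m³/d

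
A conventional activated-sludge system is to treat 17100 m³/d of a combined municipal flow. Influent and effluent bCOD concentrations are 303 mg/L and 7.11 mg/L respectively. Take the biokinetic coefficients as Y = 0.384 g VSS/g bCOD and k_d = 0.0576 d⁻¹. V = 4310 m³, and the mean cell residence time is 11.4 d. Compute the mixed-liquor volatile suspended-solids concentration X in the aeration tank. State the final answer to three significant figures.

X ≈ 3100 mg/L

X = Y·Q·ΔS·θ_c / [V·(1 + k_d θ_c)] = 0.384 × 17100 × (303 − 7.11) × 11.4 / [4310 × (1 + 0.0576 × 11.4)] = 3102 mg/L.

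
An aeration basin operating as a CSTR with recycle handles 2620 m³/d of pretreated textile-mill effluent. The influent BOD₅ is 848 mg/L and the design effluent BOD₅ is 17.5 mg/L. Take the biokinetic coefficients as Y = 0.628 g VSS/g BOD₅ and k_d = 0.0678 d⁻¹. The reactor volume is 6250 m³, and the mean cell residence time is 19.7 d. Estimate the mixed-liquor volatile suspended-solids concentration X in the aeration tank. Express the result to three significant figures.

Solving the biomass balance for X: X = Y Q (S₀−S) θ_c / [V (1+k_d θ_c)] = 0.628 × 2620 × (848 − 17.5) × 19.7 / [6250 × (1 + 0.0678 × 19.7)] = 1844 mg/L.

X ≈ 1840 mg/L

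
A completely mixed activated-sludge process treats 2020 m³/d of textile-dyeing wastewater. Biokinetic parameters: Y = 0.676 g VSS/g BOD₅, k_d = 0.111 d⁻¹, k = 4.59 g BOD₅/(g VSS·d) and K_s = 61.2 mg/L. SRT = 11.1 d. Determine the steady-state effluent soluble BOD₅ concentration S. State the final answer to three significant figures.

From the Monod/SRT balance for a CMAS, S = K_s·(1+k_d θ_c)/[θ_c·(Y k − k_d) − 1] = 61.2 × (1 + 0.111 × 11.1) / [11.1 × (0.676 × 4.59 − 0.111) − 1] = 136.6 / 32.21 = 4.241 mg/L.

S ≈ 4.24 mg/L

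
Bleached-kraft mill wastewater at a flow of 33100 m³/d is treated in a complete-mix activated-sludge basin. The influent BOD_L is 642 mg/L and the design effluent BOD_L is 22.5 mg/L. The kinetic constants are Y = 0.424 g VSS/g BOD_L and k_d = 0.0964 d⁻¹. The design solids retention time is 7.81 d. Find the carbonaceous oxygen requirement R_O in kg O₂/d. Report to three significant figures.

Y_obs = Y / (1 + k_d θ_c) = 0.424 / (1 + 0.0964 × 7.81) = 0.424 / 1.753 = 0.2419.
ΔS = 642 − 22.5 = 619.5 mg/L, so the substrate removal rate is 33100 × 619.5/1000 = 20505 kg BOD_L/d.
Biomass synthesised: P_X = Y_obs × 20505 = 4960 kg VSS/d.
R_O = Q·(S₀ − S) − 1.42·P_X = 20505 − 1.42 × 4960 = 13462 kg O₂/d.

R_O ≈ 13500 kg O₂/d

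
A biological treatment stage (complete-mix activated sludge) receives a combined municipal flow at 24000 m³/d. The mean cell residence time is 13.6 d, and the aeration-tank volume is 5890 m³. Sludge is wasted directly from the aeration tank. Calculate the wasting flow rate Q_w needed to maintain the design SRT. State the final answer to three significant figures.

Wasting from the aeration tank: Q_w = V / θ_c = 5890 / 13.6 = 433.1 m³/d.

Q_w ≈ 433 m³/d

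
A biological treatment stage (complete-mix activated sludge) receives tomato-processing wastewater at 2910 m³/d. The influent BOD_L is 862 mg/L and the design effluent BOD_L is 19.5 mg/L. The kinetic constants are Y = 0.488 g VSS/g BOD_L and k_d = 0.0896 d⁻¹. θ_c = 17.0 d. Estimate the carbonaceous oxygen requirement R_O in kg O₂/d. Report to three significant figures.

Y_obs = Y / (1 + k_d θ_c) = 0.488 / (1 + 0.0896 × 17.0) = 0.488 / 2.523 = 0.1934.
Mass of BOD_L removed per day: Q(S₀ − S) = 2910 × 842.5 g/m³ = 2452 kg/d.
Biomass synthesised: P_X = Y_obs × 2452 = 474.2 kg VSS/d.
R_O = Q·ΔS − 1.42 P_X = 2452 − 673.3 = 1778 kg O₂/d.

R_O ≈ 1780 kg O₂/d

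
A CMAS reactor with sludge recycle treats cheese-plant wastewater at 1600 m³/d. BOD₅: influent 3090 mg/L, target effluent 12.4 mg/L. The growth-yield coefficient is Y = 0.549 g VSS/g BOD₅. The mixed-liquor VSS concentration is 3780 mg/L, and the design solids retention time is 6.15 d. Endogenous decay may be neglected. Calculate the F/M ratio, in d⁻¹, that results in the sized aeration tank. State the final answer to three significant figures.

F/M ≈ 0.297 d⁻¹

V·X = Y·Q·ΔS·θ_c gives V = 0.549 × 1600 × (3090 − 12.4) × 6.15 / 3780 = 4398 m³.
F/M = Q·S₀ / (V·X) = 1600 × 3090 / (4398 × 3780) = 0.2974 g BOD₅·(g VSS·d)⁻¹.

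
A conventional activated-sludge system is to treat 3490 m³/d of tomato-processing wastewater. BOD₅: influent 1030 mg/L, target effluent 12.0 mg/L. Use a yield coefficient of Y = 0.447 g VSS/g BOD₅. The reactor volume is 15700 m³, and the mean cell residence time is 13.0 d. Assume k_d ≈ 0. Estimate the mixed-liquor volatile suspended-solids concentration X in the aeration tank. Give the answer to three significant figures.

X ≈ 1310 mg/L

From V·X = Y·Q·(S₀ − S)·θ_c (decay neglected): X = 0.447 × 3490 × (1030 − 12.0) × 13.0 / 15700 = 1315 mg/L.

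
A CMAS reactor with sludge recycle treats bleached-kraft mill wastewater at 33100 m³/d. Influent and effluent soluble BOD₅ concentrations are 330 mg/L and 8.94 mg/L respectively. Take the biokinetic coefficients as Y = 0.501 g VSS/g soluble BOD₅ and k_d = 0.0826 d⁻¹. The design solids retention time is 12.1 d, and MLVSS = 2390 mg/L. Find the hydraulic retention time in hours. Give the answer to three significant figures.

τ ≈ 9.77 h

From the SRT design equation V = Y Q (S₀−S) θ_c / [X (1 + k_d θ_c)] = 0.501 × 33100 × (330 − 8.94) × 12.1 / [2390 × (1 + 0.0826 × 12.1)] = 6.44×10^7 / 4779 = 13481 m³.
Hydraulic retention time τ = V/Q = 13481 / 33100 = 0.4073 d = 9.775 h.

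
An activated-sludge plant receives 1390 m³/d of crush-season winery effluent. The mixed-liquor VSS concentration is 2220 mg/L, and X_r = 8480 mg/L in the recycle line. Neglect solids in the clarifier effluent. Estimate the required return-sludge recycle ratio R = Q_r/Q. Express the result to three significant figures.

R = Q_r/Q = X/(X_r − X) = 2220 / (8480 − 2220) = 0.3546.

R ≈ 0.355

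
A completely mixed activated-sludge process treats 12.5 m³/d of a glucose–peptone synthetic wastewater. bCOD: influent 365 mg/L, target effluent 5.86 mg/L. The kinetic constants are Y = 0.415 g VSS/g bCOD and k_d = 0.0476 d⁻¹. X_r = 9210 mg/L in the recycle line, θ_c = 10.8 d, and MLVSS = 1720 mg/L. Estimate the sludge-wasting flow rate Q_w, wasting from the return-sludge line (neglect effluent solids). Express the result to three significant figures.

Q_w ≈ 0.134 m³/d

From the SRT design equation V = Y Q (S₀−S) θ_c / [X (1 + k_d θ_c)] = 0.415 × 12.5 × (365 − 5.86) × 10.8 / [1720 × (1 + 0.0476 × 10.8)] = 2.01×10^4 / 2604 = 7.726 m³.
Q_w = (V·X)/(θ_c X_r) = 7.726 × 1720 / (10.8 × 9210) = 0.1336 m³/d.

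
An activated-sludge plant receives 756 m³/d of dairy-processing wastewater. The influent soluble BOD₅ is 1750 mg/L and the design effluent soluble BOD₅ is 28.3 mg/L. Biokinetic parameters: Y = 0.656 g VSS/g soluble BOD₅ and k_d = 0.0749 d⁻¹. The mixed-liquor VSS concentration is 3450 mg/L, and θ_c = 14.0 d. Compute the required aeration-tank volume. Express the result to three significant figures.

V ≈ 1690 m³

From the SRT design equation V = Y Q (S₀−S) θ_c / [X (1 + k_d θ_c)] = 0.656 × 756 × (1750 − 28.3) × 14.0 / [3450 × (1 + 0.0749 × 14.0)] = 1.2×10^7 / 7068 = 1691 m³.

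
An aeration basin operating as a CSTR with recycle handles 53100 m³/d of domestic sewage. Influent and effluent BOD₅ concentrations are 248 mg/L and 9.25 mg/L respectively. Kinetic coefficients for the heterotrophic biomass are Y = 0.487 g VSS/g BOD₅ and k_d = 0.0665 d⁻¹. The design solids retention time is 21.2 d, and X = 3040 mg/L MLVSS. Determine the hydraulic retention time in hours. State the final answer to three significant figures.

τ ≈ 8.08 h

Rearranging the biomass balance for a CMAS with decay, V = Y·Q·ΔS·θ_c / [X·(1+k_d θ_c)] = 0.487 × 53100 × (248 − 9.25) × 21.2 / [3040 × (1 + 0.0665 × 21.2)] = 1.31×10^8 / 7326 = 17867 m³.
Hydraulic retention time τ = V/Q = 17867 / 53100 = 0.3365 d = 8.075 h.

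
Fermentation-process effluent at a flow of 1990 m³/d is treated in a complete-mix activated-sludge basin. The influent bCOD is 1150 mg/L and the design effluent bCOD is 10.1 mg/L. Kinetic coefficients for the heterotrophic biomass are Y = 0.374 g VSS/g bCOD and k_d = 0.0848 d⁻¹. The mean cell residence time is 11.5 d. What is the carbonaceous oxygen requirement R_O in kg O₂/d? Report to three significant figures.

Correct the yield for decay: Y_obs = Y/(1 + k_d θ_c) = 0.374 / (1 + 0.0848 × 11.5) = 0.374 / 1.975 = 0.1893.
Q·(S₀ − S) = 1990 × (1150 − 10.1) × 10⁻³ = 2268 kg/d removed.
Net sludge production P_X = 0.1893 × 2268 = 429.5 kg VSS/d.
Carbonaceous O₂ demand = substrate oxidised − cell-mass equivalent = 2268 − 1.42 × 429.5 = 1658 kg O₂/d.

R_O ≈ 1660 kg O₂/d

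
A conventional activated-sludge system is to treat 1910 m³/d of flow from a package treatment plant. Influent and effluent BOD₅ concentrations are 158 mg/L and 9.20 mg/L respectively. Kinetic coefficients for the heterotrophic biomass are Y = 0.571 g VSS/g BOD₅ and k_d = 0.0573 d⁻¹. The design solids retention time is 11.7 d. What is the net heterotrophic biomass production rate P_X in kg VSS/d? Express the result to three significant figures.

Observed yield with endogenous decay: Y_obs = Y / (1 + k_d·θ_c) = 0.571 / (1 + 0.0573 × 11.7) = 0.571 / 1.670 = 0.3418 g VSS/g BOD₅.
ΔS = 158 − 9.20 = 148.8 mg/L, so the substrate removal rate is 1910 × 148.8/1000 = 284.2 kg BOD₅/d.
Net biomass production P_X = Y_obs × Q·(S₀ − S) = 0.3418 × 284.2 = 97.15 kg VSS/d.

P_X ≈ 97.2 kg VSS/d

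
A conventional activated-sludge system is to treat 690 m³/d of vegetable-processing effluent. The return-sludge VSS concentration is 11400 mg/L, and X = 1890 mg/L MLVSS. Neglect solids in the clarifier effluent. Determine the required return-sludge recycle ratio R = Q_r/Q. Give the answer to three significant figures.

R ≈ 0.199

R = Q_r/Q = X/(X_r − X) = 1890 / (11400 − 1890) = 0.1987.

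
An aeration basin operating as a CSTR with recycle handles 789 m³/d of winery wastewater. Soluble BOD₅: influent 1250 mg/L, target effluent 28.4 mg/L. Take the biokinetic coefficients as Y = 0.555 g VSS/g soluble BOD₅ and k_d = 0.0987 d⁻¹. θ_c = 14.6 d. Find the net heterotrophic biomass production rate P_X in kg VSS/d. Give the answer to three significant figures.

Y_obs = Y / (1 + k_d θ_c) = 0.555 / (1 + 0.0987 × 14.6) = 0.555 / 2.441 = 0.2274.
ΔS = 1250 − 28.4 = 1222 mg/L, so the substrate removal rate is 789 × 1222/1000 = 963.8 kg soluble BOD₅/d.
Biomass produced: P_X = Y_obs·Q·ΔS = 0.2274 × 963.8 ≈ 219.1 kg VSS/d.

P_X ≈ 219 kg VSS/d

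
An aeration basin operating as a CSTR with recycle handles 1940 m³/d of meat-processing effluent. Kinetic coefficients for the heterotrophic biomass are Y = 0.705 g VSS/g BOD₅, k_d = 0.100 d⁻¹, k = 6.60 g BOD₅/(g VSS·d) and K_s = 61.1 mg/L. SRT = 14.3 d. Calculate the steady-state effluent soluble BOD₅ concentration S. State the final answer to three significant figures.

From the Monod/SRT balance for a CMAS, S = K_s·(1+k_d θ_c)/[θ_c·(Y k − k_d) − 1] = 61.1 × (1 + 0.100 × 14.3) / [14.3 × (0.705 × 6.60 − 0.100) − 1] = 148.5 / 64.11 = 2.316 mg/L.

S ≈ 2.32 mg/L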